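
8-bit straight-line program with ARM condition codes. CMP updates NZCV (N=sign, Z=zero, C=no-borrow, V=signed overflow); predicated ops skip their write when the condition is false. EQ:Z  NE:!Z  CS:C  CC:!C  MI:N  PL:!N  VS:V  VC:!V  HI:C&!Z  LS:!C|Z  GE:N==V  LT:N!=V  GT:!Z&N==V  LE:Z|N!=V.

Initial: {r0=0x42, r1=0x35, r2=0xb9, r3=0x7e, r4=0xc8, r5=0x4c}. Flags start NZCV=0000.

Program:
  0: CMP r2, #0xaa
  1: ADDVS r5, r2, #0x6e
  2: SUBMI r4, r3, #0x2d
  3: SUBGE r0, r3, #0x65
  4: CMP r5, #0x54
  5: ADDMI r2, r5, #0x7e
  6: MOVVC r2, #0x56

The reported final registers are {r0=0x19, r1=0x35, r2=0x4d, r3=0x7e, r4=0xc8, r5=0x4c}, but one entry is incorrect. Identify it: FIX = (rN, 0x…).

0: ✓ CMP  NZCV=0010
1: · ADDVS
2: · SUBMI
3: ✓ SUBGE  r0←0x19
4: ✓ CMP  NZCV=1000
5: ✓ ADDMI  r2←0xca
6: ✓ MOVVC  r2←0x56

FIX = (r2, 0x56)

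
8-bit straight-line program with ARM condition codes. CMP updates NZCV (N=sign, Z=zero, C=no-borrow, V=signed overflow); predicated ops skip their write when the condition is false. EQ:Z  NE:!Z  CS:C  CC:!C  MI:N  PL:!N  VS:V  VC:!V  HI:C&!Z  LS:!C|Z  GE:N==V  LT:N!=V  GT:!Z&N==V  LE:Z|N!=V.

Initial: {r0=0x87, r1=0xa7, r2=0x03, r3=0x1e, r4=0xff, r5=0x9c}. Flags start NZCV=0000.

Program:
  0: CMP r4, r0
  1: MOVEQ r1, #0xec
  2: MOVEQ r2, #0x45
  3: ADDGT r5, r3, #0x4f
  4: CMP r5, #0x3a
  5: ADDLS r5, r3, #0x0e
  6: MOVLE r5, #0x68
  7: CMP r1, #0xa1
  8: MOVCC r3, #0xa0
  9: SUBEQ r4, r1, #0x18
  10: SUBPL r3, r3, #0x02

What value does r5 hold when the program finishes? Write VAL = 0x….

0: ✓ CMP  NZCV=0010
1: · MOVEQ
2: · MOVEQ
3: ✓ ADDGT  r5←0x6d
4: ✓ CMP  NZCV=0010
5: · ADDLS
6: · MOVLE
7: ✓ CMP  NZCV=0010
8: · MOVCC
9: · SUBEQ
10: ✓ SUBPL  r3←0x1c

VAL = 0x6d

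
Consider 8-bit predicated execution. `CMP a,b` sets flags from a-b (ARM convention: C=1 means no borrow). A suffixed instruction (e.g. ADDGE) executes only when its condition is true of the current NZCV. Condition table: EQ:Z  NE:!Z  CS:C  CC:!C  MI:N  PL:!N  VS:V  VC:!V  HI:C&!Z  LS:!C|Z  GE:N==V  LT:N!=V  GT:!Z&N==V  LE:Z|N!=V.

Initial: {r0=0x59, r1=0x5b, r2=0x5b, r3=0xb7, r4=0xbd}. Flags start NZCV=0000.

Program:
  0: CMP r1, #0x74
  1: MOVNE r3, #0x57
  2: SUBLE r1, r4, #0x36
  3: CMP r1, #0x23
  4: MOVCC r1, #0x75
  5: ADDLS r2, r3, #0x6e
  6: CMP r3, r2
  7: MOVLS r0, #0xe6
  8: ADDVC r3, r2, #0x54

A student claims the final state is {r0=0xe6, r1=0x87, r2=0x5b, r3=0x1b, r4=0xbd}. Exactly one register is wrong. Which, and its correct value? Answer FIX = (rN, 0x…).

FIX = (r3, 0xaf)

[0] flags=1000 → (cmp)
[1] flags=1000 NE?T → r3=0x57
[2] flags=1000 LE?T → r1=0x87
[3] flags=0011 → (cmp)
[4] flags=0011 CC?F → skip
[5] flags=0011 LS?F → skip
[6] flags=1000 → (cmp)
[7] flags=1000 LS?T → r0=0xe6
[8] flags=1000 VC?T → r3=0xaf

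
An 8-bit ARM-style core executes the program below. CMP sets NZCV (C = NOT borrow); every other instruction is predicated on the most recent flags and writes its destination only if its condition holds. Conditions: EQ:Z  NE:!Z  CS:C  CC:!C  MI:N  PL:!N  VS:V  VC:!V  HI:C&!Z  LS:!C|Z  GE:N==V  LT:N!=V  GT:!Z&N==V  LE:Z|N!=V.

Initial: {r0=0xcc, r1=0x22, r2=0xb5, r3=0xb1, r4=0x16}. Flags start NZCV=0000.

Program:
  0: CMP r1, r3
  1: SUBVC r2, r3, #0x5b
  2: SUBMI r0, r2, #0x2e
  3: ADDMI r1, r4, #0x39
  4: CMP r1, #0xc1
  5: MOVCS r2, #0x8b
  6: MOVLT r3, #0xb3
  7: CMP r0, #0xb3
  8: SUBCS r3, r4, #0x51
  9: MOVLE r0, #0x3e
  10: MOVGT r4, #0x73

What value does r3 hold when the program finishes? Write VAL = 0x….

0: ✓ CMP  NZCV=0000
1: ✓ SUBVC  r2←0x56
2: · SUBMI
3: · ADDMI
4: ✓ CMP  NZCV=0000
5: · MOVCS
6: · MOVLT
7: ✓ CMP  NZCV=0010
8: ✓ SUBCS  r3←0xc5
9: · MOVLE
10: ✓ MOVGT  r4←0x73

VAL = 0xc5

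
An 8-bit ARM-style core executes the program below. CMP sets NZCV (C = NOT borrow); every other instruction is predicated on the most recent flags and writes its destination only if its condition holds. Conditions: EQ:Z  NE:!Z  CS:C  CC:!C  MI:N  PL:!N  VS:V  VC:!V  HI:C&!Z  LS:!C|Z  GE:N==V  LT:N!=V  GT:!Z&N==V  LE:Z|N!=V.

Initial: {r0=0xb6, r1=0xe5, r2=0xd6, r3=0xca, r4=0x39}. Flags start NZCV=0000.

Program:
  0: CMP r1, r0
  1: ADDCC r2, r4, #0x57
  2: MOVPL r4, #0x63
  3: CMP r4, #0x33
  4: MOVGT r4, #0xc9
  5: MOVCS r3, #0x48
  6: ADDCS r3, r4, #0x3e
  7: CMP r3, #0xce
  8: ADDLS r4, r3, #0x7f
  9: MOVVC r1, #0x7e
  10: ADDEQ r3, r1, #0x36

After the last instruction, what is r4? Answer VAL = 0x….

VAL = 0x86

[0] flags=0010 → (cmp)
[1] flags=0010 CC?F → skip
[2] flags=0010 PL?T → r4=0x63
[3] flags=0010 → (cmp)
[4] flags=0010 GT?T → r4=0xc9
[5] flags=0010 CS?T → r3=0x48
[6] flags=0010 CS?T → r3=0x07
[7] flags=0000 → (cmp)
[8] flags=0000 LS?T → r4=0x86
[9] flags=0000 VC?T → r1=0x7e
[10] flags=0000 EQ?F → skip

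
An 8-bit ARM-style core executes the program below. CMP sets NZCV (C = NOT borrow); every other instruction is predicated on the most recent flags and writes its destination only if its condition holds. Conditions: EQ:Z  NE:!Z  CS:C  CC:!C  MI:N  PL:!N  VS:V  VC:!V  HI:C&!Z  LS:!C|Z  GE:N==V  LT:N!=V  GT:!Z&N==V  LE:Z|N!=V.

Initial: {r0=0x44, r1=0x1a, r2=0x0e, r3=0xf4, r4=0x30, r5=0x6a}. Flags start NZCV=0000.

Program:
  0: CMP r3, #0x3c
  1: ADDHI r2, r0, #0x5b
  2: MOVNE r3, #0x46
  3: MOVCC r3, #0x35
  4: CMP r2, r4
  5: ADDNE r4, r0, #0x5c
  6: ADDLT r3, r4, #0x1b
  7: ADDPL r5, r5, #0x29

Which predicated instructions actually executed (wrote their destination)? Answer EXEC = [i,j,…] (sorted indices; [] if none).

[0] flags=1010 → (cmp)
[1] flags=1010 HI?T → r2=0x9f
[2] flags=1010 NE?T → r3=0x46
[3] flags=1010 CC?F → skip
[4] flags=0011 → (cmp)
[5] flags=0011 NE?T → r4=0xa0
[6] flags=0011 LT?T → r3=0xbb
[7] flags=0011 PL?T → r5=0x93

EXEC = [1,2,5,6,7]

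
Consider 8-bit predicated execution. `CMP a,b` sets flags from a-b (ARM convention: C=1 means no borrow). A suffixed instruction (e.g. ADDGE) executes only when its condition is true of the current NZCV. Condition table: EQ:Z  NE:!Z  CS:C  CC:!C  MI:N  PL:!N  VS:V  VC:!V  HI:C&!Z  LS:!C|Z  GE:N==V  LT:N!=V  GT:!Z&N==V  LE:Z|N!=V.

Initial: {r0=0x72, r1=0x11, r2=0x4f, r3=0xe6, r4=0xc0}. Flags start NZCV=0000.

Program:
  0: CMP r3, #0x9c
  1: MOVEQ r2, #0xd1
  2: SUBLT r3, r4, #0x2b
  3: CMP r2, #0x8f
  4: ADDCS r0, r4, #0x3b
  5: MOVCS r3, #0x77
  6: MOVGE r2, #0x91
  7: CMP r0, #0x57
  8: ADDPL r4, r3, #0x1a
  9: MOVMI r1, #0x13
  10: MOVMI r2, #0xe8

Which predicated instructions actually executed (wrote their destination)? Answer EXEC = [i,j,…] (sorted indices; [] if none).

0: ✓ CMP  NZCV=0010
1: · MOVEQ
2: · SUBLT
3: ✓ CMP  NZCV=1001
4: · ADDCS
5: · MOVCS
6: ✓ MOVGE  r2←0x91
7: ✓ CMP  NZCV=0010
8: ✓ ADDPL  r4←0x00
9: · MOVMI
10: · MOVMI

EXEC = [6,8]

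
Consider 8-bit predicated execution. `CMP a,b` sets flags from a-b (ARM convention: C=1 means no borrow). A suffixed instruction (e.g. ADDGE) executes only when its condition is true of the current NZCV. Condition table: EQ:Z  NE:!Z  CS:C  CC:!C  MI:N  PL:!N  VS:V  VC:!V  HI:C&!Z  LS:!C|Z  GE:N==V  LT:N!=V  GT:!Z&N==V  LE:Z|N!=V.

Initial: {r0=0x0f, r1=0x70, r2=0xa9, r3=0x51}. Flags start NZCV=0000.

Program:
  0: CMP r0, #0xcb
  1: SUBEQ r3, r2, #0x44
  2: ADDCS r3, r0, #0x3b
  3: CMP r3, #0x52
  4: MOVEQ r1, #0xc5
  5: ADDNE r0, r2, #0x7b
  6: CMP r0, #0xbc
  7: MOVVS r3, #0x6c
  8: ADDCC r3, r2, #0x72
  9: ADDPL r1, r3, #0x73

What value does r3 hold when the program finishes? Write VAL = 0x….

0: ✓ CMP  NZCV=0000
1: · SUBEQ
2: · ADDCS
3: ✓ CMP  NZCV=1000
4: · MOVEQ
5: ✓ ADDNE  r0←0x24
6: ✓ CMP  NZCV=0000
7: · MOVVS
8: ✓ ADDCC  r3←0x1b
9: ✓ ADDPL  r1←0x8e

VAL = 0x1b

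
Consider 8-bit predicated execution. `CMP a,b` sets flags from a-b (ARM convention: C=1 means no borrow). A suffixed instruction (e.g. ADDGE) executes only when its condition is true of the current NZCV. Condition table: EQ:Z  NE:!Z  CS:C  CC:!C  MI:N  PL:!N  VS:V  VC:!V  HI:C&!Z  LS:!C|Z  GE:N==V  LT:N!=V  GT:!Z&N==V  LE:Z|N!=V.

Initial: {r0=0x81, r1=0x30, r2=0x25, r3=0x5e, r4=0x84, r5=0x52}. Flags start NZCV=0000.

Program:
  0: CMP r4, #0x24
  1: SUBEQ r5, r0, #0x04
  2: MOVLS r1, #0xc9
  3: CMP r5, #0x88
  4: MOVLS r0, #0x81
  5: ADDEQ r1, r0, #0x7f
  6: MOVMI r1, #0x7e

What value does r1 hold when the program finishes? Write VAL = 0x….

0: ✓ CMP  NZCV=0011
1: · SUBEQ
2: · MOVLS
3: ✓ CMP  NZCV=1001
4: ✓ MOVLS  r0←0x81
5: · ADDEQ
6: ✓ MOVMI  r1←0x7e

VAL = 0x7e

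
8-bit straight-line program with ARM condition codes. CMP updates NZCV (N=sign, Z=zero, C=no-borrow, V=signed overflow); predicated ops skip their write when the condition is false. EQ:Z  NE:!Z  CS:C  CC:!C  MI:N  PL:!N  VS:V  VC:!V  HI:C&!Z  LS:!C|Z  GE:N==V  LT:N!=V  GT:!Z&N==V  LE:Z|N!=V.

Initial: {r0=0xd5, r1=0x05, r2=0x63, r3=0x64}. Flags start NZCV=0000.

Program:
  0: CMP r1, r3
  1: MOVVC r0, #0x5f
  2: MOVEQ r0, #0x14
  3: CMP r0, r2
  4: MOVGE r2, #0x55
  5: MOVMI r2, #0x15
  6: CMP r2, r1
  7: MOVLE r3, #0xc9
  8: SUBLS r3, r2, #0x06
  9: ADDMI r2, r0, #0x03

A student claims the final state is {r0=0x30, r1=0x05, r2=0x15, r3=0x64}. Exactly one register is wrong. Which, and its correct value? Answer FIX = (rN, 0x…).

0: ✓ CMP  NZCV=1000
1: ✓ MOVVC  r0←0x5f
2: · MOVEQ
3: ✓ CMP  NZCV=1000
4: · MOVGE
5: ✓ MOVMI  r2←0x15
6: ✓ CMP  NZCV=0010
7: · MOVLE
8: · SUBLS
9: · ADDMI

FIX = (r0, 0x5f)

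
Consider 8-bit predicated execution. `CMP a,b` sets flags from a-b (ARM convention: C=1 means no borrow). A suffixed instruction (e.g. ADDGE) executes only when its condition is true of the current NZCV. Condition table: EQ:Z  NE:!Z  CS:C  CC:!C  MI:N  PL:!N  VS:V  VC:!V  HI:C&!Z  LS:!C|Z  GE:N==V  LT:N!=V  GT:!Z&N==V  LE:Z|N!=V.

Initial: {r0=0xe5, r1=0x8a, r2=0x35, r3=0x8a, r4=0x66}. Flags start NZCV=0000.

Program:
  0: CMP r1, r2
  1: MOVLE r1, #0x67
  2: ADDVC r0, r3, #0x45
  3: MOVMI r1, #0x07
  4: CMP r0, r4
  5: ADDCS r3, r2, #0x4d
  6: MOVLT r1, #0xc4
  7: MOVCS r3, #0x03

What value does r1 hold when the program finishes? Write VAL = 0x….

VAL = 0xc4

[0] flags=0011 → (cmp)
[1] flags=0011 LE?T → r1=0x67
[2] flags=0011 VC?F → skip
[3] flags=0011 MI?F → skip
[4] flags=0011 → (cmp)
[5] flags=0011 CS?T → r3=0x82
[6] flags=0011 LT?T → r1=0xc4
[7] flags=0011 CS?T → r3=0x03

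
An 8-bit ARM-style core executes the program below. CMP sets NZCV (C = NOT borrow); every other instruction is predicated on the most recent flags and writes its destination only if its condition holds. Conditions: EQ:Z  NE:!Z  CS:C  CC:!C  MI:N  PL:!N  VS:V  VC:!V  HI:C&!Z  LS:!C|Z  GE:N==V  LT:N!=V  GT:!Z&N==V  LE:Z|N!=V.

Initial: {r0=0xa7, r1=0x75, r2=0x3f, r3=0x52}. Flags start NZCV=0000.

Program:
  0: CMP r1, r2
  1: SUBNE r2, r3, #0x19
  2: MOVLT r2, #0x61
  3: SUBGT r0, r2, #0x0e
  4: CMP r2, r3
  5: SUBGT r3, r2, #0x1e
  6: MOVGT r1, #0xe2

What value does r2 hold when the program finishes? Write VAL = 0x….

0: ✓ CMP  NZCV=0010
1: ✓ SUBNE  r2←0x39
2: · MOVLT
3: ✓ SUBGT  r0←0x2b
4: ✓ CMP  NZCV=1000
5: · SUBGT
6: · MOVGT

VAL = 0x39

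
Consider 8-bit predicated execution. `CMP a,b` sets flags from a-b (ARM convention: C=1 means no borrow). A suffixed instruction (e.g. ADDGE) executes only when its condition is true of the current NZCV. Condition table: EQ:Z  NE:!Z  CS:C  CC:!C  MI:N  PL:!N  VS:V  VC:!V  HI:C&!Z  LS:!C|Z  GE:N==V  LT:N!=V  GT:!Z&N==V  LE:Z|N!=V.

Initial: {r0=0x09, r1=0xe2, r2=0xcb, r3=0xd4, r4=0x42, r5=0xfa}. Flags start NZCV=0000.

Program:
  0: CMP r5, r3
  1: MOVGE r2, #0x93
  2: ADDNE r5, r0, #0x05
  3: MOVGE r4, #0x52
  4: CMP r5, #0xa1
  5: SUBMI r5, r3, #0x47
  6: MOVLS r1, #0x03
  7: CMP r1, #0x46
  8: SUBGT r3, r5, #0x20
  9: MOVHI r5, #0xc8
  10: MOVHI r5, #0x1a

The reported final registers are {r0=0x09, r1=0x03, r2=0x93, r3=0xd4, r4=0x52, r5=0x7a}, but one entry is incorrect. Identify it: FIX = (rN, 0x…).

FIX = (r5, 0x0e)

[0] flags=0010 → (cmp)
[1] flags=0010 GE?T → r2=0x93
[2] flags=0010 NE?T → r5=0x0e
[3] flags=0010 GE?T → r4=0x52
[4] flags=0000 → (cmp)
[5] flags=0000 MI?F → skip
[6] flags=0000 LS?T → r1=0x03
[7] flags=1000 → (cmp)
[8] flags=1000 GT?F → skip
[9] flags=1000 HI?F → skip
[10] flags=1000 HI?F → skip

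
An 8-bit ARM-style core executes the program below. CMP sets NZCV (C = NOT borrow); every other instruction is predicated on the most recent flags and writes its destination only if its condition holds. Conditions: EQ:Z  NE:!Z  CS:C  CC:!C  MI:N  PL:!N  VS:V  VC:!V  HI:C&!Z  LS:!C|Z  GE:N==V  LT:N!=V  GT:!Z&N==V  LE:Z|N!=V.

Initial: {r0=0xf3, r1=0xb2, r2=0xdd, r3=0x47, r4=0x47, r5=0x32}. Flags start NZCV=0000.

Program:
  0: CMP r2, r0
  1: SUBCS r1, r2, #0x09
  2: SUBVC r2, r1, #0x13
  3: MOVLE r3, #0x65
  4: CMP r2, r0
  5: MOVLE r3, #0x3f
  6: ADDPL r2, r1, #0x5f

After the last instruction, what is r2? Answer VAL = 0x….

VAL = 0x9f

[0] flags=1000 → (cmp)
[1] flags=1000 CS?F → skip
[2] flags=1000 VC?T → r2=0x9f
[3] flags=1000 LE?T → r3=0x65
[4] flags=1000 → (cmp)
[5] flags=1000 LE?T → r3=0x3f
[6] flags=1000 PL?F → skip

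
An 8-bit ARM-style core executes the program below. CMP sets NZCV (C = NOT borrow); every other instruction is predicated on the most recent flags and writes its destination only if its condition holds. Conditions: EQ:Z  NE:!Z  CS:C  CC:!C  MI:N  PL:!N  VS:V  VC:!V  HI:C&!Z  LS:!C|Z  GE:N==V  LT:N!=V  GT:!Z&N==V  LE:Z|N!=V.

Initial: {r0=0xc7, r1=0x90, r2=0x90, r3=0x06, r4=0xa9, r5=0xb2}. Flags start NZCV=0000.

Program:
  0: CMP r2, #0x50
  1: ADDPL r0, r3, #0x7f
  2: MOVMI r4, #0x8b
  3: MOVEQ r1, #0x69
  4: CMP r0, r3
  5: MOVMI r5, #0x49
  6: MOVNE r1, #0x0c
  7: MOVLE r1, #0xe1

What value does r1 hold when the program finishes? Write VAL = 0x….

0: ✓ CMP  NZCV=0011
1: ✓ ADDPL  r0←0x85
2: · MOVMI
3: · MOVEQ
4: ✓ CMP  NZCV=0011
5: · MOVMI
6: ✓ MOVNE  r1←0x0c
7: ✓ MOVLE  r1←0xe1

VAL = 0xe1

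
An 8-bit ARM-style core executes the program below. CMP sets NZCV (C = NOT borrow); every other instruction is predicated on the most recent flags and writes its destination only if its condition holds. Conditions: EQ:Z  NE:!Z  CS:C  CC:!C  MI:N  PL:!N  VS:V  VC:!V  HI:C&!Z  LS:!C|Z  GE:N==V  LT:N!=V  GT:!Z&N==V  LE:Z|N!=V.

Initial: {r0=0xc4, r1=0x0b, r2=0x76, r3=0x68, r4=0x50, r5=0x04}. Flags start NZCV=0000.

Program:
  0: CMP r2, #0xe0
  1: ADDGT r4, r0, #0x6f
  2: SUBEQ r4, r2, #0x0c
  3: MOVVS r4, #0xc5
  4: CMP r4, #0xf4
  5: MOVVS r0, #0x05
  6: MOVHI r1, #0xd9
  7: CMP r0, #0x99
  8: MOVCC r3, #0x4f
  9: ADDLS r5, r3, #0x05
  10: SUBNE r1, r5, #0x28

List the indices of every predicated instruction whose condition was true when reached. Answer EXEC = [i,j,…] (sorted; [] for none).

0: ✓ CMP  NZCV=1001
1: ✓ ADDGT  r4←0x33
2: · SUBEQ
3: ✓ MOVVS  r4←0xc5
4: ✓ CMP  NZCV=1000
5: · MOVVS
6: · MOVHI
7: ✓ CMP  NZCV=0010
8: · MOVCC
9: · ADDLS
10: ✓ SUBNE  r1←0xdc

EXEC = [1,3,10]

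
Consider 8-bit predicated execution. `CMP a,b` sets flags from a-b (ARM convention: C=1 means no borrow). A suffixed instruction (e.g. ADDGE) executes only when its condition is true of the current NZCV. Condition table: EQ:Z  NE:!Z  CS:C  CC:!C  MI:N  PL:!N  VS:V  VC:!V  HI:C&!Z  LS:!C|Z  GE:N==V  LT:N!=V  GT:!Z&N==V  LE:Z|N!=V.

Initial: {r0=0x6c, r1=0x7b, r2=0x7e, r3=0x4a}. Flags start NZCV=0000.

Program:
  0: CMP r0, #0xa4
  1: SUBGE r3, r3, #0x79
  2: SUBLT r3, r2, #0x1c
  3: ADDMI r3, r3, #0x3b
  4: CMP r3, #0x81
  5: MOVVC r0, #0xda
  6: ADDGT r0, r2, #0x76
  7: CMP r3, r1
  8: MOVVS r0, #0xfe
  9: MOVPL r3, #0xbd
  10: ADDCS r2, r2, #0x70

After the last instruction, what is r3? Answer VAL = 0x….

0: ✓ CMP  NZCV=1001
1: ✓ SUBGE  r3←0xd1
2: · SUBLT
3: ✓ ADDMI  r3←0x0c
4: ✓ CMP  NZCV=1001
5: · MOVVC
6: ✓ ADDGT  r0←0xf4
7: ✓ CMP  NZCV=1000
8: · MOVVS
9: · MOVPL
10: · ADDCS

VAL = 0x0c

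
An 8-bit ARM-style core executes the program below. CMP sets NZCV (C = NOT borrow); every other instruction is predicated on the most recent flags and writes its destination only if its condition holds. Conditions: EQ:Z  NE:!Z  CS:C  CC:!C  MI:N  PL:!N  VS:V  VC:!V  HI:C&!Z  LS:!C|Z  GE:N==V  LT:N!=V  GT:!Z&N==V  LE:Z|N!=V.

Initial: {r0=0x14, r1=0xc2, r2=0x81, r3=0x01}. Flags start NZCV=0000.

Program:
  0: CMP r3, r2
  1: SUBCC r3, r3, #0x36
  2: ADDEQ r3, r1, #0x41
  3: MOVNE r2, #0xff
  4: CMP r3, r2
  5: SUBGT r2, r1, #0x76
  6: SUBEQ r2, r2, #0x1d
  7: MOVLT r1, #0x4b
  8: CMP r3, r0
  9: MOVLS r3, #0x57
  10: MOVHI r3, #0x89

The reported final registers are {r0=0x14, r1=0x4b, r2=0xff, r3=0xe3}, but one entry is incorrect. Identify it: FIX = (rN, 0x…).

[0] flags=1001 → (cmp)
[1] flags=1001 CC?T → r3=0xcb
[2] flags=1001 EQ?F → skip
[3] flags=1001 NE?T → r2=0xff
[4] flags=1000 → (cmp)
[5] flags=1000 GT?F → skip
[6] flags=1000 EQ?F → skip
[7] flags=1000 LT?T → r1=0x4b
[8] flags=1010 → (cmp)
[9] flags=1010 LS?F → skip
[10] flags=1010 HI?T → r3=0x89

FIX = (r3, 0x89)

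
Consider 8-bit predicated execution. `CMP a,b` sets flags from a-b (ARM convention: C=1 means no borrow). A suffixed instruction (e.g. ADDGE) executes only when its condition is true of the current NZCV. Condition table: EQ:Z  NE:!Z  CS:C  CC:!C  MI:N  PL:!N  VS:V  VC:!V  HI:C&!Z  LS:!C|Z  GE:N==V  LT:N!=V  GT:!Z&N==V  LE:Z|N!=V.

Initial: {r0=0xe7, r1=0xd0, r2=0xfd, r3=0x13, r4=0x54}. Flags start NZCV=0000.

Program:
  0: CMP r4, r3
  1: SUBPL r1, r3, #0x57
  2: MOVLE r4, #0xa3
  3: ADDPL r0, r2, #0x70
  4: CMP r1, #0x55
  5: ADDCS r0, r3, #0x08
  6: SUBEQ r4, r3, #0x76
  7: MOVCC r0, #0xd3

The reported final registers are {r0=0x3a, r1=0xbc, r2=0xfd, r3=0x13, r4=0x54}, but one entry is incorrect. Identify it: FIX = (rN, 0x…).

[0] flags=0010 → (cmp)
[1] flags=0010 PL?T → r1=0xbc
[2] flags=0010 LE?F → skip
[3] flags=0010 PL?T → r0=0x6d
[4] flags=0011 → (cmp)
[5] flags=0011 CS?T → r0=0x1b
[6] flags=0011 EQ?F → skip
[7] flags=0011 CC?F → skip

FIX = (r0, 0x1b)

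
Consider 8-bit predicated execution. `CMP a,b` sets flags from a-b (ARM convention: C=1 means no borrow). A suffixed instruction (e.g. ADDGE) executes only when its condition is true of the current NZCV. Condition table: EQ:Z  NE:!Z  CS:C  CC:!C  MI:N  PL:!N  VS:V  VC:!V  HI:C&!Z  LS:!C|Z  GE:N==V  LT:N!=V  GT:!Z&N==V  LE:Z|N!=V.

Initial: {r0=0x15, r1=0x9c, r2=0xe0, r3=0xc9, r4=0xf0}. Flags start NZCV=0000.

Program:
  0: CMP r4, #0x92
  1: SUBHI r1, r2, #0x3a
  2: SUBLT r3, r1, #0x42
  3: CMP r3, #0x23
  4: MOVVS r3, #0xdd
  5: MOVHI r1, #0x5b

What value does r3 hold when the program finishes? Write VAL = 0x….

VAL = 0xc9

[0] flags=0010 → (cmp)
[1] flags=0010 HI?T → r1=0xa6
[2] flags=0010 LT?F → skip
[3] flags=1010 → (cmp)
[4] flags=1010 VS?F → skip
[5] flags=1010 HI?T → r1=0x5b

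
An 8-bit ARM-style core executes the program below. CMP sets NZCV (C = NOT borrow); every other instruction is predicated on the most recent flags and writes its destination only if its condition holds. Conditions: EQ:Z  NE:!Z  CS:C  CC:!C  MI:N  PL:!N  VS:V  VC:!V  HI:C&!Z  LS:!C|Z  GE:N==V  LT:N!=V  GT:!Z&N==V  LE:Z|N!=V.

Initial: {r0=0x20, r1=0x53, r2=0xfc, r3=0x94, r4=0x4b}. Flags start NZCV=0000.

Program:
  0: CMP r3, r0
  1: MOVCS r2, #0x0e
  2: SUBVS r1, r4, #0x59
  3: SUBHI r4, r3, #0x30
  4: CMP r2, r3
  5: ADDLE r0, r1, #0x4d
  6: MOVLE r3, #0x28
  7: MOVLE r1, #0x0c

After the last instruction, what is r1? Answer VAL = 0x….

[0] flags=0011 → (cmp)
[1] flags=0011 CS?T → r2=0x0e
[2] flags=0011 VS?T → r1=0xf2
[3] flags=0011 HI?T → r4=0x64
[4] flags=0000 → (cmp)
[5] flags=0000 LE?F → skip
[6] flags=0000 LE?F → skip
[7] flags=0000 LE?F → skip

VAL = 0xf2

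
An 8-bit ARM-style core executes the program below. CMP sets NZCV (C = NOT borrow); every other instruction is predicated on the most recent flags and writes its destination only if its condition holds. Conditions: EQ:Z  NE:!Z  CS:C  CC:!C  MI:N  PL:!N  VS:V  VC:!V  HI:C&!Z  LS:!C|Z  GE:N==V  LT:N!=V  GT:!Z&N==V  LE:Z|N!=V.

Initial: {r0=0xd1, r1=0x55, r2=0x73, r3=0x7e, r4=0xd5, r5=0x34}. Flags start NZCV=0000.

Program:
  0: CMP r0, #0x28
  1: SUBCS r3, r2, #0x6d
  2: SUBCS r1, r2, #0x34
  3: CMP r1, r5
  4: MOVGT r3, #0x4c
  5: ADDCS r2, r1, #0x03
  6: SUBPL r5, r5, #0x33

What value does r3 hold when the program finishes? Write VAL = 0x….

VAL = 0x4c

[0] flags=1010 → (cmp)
[1] flags=1010 CS?T → r3=0x06
[2] flags=1010 CS?T → r1=0x3f
[3] flags=0010 → (cmp)
[4] flags=0010 GT?T → r3=0x4c
[5] flags=0010 CS?T → r2=0x42
[6] flags=0010 PL?T → r5=0x01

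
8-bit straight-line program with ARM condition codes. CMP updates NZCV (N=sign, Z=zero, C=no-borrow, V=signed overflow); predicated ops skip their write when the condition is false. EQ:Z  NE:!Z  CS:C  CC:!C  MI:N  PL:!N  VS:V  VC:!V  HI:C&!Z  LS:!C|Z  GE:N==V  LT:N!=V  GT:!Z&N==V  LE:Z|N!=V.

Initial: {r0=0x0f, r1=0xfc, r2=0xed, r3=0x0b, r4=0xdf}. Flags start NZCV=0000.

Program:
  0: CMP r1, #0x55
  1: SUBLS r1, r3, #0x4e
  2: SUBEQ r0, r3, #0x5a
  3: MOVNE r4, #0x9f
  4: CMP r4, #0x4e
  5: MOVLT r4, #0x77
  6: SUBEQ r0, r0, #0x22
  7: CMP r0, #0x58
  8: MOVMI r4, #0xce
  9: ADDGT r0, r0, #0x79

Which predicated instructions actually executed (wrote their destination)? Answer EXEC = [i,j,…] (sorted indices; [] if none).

EXEC = [3,5,8]

[0] flags=1010 → (cmp)
[1] flags=1010 LS?F → skip
[2] flags=1010 EQ?F → skip
[3] flags=1010 NE?T → r4=0x9f
[4] flags=0011 → (cmp)
[5] flags=0011 LT?T → r4=0x77
[6] flags=0011 EQ?F → skip
[7] flags=1000 → (cmp)
[8] flags=1000 MI?T → r4=0xce
[9] flags=1000 GT?F → skip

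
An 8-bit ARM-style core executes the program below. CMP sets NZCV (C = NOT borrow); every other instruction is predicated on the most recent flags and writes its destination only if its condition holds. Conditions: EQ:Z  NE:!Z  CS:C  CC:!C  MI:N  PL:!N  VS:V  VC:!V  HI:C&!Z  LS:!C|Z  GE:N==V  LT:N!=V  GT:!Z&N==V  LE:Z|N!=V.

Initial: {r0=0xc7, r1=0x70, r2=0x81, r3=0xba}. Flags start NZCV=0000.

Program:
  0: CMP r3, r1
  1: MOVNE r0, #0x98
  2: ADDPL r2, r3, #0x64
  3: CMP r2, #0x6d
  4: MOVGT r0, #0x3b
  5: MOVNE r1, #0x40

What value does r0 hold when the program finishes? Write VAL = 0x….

VAL = 0x98

[0] flags=0011 → (cmp)
[1] flags=0011 NE?T → r0=0x98
[2] flags=0011 PL?T → r2=0x1e
[3] flags=1000 → (cmp)
[4] flags=1000 GT?F → skip
[5] flags=1000 NE?T → r1=0x40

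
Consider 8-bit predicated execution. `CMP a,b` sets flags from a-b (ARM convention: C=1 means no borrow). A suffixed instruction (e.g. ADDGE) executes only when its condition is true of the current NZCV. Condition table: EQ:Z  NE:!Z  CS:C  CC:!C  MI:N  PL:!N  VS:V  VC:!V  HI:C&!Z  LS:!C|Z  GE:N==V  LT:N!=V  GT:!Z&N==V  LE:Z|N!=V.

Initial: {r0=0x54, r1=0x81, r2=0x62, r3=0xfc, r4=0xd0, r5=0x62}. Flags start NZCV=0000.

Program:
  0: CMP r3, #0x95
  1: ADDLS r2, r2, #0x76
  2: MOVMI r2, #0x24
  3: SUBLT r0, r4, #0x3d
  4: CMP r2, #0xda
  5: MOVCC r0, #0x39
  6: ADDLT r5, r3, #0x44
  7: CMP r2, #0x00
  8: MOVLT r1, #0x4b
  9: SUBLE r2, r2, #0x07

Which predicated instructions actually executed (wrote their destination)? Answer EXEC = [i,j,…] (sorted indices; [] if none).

EXEC = [5]

0: ✓ CMP  NZCV=0010
1: · ADDLS
2: · MOVMI
3: · SUBLT
4: ✓ CMP  NZCV=1001
5: ✓ MOVCC  r0←0x39
6: · ADDLT
7: ✓ CMP  NZCV=0010
8: · MOVLT
9: · SUBLE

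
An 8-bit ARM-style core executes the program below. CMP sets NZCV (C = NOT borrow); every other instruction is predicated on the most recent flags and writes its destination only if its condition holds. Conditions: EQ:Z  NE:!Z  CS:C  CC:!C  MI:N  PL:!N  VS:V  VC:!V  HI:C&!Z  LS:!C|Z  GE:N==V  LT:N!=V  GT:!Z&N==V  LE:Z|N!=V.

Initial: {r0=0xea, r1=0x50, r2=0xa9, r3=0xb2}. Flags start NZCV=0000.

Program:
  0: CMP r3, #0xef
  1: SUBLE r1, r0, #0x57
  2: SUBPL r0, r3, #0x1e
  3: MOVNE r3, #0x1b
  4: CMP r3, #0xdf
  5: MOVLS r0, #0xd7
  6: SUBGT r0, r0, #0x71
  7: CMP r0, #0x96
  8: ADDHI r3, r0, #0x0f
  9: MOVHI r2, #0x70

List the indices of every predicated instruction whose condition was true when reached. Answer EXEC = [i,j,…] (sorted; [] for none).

EXEC = [1,3,5,6]

[0] flags=1000 → (cmp)
[1] flags=1000 LE?T → r1=0x93
[2] flags=1000 PL?F → skip
[3] flags=1000 NE?T → r3=0x1b
[4] flags=0000 → (cmp)
[5] flags=0000 LS?T → r0=0xd7
[6] flags=0000 GT?T → r0=0x66
[7] flags=1001 → (cmp)
[8] flags=1001 HI?F → skip
[9] flags=1001 HI?F → skip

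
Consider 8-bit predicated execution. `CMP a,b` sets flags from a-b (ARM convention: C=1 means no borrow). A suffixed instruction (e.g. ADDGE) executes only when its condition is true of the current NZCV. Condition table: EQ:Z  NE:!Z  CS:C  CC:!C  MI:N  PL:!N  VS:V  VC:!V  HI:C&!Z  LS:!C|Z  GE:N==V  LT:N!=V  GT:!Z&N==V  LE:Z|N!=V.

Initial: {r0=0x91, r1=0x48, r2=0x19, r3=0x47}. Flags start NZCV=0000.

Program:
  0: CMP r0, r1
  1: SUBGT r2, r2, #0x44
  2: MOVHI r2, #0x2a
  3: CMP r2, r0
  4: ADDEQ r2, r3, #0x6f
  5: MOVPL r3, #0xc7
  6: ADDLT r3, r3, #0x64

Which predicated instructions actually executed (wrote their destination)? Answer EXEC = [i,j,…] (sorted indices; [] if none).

EXEC = [2]

0: ✓ CMP  NZCV=0011
1: · SUBGT
2: ✓ MOVHI  r2←0x2a
3: ✓ CMP  NZCV=1001
4: · ADDEQ
5: · MOVPL
6: · ADDLT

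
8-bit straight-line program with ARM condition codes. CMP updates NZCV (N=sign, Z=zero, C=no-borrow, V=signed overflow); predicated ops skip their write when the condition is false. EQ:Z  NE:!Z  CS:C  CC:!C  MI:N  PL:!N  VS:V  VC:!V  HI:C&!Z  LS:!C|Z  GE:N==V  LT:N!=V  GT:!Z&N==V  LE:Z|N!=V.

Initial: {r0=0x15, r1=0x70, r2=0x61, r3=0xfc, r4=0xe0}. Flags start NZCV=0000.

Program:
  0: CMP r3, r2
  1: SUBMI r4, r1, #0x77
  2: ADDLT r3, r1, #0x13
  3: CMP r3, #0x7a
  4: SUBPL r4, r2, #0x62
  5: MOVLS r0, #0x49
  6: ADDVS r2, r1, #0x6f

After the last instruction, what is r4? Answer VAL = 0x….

0: ✓ CMP  NZCV=1010
1: ✓ SUBMI  r4←0xf9
2: ✓ ADDLT  r3←0x83
3: ✓ CMP  NZCV=0011
4: ✓ SUBPL  r4←0xff
5: · MOVLS
6: ✓ ADDVS  r2←0xdf

VAL = 0xff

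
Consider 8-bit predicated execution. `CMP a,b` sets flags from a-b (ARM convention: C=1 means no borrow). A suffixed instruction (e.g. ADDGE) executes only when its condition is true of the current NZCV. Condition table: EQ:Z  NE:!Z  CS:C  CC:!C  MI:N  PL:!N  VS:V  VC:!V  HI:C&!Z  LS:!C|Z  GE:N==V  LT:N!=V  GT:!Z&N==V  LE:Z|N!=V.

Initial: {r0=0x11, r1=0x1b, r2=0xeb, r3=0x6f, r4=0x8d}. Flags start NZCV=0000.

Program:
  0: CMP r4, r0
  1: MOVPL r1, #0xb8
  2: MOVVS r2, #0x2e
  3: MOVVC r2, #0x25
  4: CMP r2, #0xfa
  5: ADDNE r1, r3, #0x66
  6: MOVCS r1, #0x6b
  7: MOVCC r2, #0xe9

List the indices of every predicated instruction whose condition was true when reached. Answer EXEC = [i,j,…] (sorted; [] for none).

EXEC = [1,2,5,7]

0: ✓ CMP  NZCV=0011
1: ✓ MOVPL  r1←0xb8
2: ✓ MOVVS  r2←0x2e
3: · MOVVC
4: ✓ CMP  NZCV=0000
5: ✓ ADDNE  r1←0xd5
6: · MOVCS
7: ✓ MOVCC  r2←0xe9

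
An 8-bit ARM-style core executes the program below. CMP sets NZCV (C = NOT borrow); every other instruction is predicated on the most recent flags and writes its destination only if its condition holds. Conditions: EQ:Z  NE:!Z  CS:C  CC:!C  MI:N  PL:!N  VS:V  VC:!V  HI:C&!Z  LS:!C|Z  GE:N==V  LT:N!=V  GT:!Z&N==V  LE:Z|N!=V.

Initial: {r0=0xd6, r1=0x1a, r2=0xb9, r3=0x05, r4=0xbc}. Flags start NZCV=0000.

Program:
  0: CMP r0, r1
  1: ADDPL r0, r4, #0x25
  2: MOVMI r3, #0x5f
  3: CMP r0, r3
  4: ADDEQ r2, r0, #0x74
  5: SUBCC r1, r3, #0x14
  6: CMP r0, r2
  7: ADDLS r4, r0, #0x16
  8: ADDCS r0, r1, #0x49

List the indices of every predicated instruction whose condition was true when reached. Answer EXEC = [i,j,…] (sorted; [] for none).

0: ✓ CMP  NZCV=1010
1: · ADDPL
2: ✓ MOVMI  r3←0x5f
3: ✓ CMP  NZCV=0011
4: · ADDEQ
5: · SUBCC
6: ✓ CMP  NZCV=0010
7: · ADDLS
8: ✓ ADDCS  r0←0x63

EXEC = [2,8]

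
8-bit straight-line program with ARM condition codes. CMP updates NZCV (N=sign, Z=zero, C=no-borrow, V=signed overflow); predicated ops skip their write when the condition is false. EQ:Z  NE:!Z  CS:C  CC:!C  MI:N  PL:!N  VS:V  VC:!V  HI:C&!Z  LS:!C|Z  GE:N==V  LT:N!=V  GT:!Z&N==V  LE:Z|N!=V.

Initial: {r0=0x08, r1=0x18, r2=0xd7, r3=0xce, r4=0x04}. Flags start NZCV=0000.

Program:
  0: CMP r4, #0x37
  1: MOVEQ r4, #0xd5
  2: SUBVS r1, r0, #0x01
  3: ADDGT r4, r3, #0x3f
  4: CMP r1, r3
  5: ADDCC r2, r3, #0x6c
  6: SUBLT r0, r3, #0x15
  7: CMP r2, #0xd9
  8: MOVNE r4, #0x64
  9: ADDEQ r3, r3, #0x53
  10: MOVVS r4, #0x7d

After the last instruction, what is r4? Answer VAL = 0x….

0: ✓ CMP  NZCV=1000
1: · MOVEQ
2: · SUBVS
3: · ADDGT
4: ✓ CMP  NZCV=0000
5: ✓ ADDCC  r2←0x3a
6: · SUBLT
7: ✓ CMP  NZCV=0000
8: ✓ MOVNE  r4←0x64
9: · ADDEQ
10: · MOVVS

VAL = 0x64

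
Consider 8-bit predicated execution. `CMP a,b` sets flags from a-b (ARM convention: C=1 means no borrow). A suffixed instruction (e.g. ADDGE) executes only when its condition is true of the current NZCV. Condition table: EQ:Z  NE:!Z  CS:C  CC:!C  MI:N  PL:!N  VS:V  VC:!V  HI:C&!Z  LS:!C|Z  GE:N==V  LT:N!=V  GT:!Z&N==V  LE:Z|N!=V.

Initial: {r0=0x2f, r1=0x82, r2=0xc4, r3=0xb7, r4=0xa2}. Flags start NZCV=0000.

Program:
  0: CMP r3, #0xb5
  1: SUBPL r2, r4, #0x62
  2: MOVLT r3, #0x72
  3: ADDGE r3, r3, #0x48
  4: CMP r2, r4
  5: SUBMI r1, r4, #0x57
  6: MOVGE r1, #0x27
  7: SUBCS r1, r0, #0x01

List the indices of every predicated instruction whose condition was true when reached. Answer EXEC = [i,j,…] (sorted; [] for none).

[0] flags=0010 → (cmp)
[1] flags=0010 PL?T → r2=0x40
[2] flags=0010 LT?F → skip
[3] flags=0010 GE?T → r3=0xff
[4] flags=1001 → (cmp)
[5] flags=1001 MI?T → r1=0x4b
[6] flags=1001 GE?T → r1=0x27
[7] flags=1001 CS?F → skip

EXEC = [1,3,5,6]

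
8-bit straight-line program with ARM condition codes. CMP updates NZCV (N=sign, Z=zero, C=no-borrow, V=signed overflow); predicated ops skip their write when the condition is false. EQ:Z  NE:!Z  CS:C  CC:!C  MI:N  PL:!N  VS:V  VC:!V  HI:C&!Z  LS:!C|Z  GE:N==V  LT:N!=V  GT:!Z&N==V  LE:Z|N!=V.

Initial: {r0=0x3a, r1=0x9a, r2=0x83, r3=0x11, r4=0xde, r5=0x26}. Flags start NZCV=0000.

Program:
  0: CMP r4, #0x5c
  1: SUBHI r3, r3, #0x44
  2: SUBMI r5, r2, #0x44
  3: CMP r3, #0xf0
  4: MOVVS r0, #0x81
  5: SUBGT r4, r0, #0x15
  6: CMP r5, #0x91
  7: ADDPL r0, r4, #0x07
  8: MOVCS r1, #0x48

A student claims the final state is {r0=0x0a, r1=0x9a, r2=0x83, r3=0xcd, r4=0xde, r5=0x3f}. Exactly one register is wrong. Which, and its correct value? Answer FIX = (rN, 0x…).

FIX = (r0, 0x3a)

[0] flags=1010 → (cmp)
[1] flags=1010 HI?T → r3=0xcd
[2] flags=1010 MI?T → r5=0x3f
[3] flags=1000 → (cmp)
[4] flags=1000 VS?F → skip
[5] flags=1000 GT?F → skip
[6] flags=1001 → (cmp)
[7] flags=1001 PL?F → skip
[8] flags=1001 CS?F → skip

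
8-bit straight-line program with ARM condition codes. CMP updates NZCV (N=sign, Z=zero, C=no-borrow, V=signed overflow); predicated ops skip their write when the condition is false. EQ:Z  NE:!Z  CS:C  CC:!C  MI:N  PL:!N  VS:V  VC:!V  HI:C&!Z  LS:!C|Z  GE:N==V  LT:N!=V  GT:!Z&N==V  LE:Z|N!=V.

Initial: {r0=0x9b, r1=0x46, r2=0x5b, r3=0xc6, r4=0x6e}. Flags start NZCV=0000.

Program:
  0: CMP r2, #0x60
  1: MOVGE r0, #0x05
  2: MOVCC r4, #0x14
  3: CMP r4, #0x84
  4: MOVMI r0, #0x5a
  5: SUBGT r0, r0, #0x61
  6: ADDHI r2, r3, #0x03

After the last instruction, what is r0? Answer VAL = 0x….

VAL = 0xf9

[0] flags=1000 → (cmp)
[1] flags=1000 GE?F → skip
[2] flags=1000 CC?T → r4=0x14
[3] flags=1001 → (cmp)
[4] flags=1001 MI?T → r0=0x5a
[5] flags=1001 GT?T → r0=0xf9
[6] flags=1001 HI?F → skip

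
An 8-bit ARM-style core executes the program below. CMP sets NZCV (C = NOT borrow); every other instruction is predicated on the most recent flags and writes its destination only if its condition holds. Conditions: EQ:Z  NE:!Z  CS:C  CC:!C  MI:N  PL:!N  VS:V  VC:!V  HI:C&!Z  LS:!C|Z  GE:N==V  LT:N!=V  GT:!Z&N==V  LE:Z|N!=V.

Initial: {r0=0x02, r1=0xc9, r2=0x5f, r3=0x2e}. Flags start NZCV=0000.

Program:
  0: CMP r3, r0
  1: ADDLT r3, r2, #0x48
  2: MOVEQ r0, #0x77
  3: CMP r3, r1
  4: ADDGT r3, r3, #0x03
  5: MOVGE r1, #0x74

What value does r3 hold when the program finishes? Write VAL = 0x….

VAL = 0x31

0: ✓ CMP  NZCV=0010
1: · ADDLT
2: · MOVEQ
3: ✓ CMP  NZCV=0000
4: ✓ ADDGT  r3←0x31
5: ✓ MOVGE  r1←0x74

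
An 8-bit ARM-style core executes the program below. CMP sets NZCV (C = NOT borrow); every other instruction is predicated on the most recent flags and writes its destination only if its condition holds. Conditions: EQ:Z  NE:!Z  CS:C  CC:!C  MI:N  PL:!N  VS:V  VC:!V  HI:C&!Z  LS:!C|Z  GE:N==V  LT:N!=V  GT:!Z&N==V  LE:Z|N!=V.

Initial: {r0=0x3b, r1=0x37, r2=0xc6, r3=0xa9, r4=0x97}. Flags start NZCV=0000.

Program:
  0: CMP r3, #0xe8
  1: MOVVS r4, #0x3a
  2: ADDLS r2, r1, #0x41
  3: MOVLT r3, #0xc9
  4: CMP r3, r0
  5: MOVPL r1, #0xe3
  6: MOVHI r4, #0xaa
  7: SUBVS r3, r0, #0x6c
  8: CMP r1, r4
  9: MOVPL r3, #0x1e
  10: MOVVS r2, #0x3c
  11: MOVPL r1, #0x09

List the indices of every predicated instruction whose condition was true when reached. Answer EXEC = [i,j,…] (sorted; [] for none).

EXEC = [2,3,6,10]

0: ✓ CMP  NZCV=1000
1: · MOVVS
2: ✓ ADDLS  r2←0x78
3: ✓ MOVLT  r3←0xc9
4: ✓ CMP  NZCV=1010
5: · MOVPL
6: ✓ MOVHI  r4←0xaa
7: · SUBVS
8: ✓ CMP  NZCV=1001
9: · MOVPL
10: ✓ MOVVS  r2←0x3c
11: · MOVPL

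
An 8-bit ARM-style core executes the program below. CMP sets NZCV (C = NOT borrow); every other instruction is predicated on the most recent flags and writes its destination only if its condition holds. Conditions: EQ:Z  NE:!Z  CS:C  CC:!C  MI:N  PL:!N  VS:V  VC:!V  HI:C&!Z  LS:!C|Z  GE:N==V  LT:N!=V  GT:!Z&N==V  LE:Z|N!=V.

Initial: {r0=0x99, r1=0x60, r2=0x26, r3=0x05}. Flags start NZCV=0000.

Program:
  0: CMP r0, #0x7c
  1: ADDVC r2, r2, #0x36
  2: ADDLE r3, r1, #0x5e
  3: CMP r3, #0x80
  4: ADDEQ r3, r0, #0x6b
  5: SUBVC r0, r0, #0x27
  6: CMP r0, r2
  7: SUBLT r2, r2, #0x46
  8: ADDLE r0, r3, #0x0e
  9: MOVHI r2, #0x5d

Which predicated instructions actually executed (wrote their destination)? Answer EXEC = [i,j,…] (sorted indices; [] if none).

EXEC = [2,5,9]

[0] flags=0011 → (cmp)
[1] flags=0011 VC?F → skip
[2] flags=0011 LE?T → r3=0xbe
[3] flags=0010 → (cmp)
[4] flags=0010 EQ?F → skip
[5] flags=0010 VC?T → r0=0x72
[6] flags=0010 → (cmp)
[7] flags=0010 LT?F → skip
[8] flags=0010 LE?F → skip
[9] flags=0010 HI?T → r2=0x5d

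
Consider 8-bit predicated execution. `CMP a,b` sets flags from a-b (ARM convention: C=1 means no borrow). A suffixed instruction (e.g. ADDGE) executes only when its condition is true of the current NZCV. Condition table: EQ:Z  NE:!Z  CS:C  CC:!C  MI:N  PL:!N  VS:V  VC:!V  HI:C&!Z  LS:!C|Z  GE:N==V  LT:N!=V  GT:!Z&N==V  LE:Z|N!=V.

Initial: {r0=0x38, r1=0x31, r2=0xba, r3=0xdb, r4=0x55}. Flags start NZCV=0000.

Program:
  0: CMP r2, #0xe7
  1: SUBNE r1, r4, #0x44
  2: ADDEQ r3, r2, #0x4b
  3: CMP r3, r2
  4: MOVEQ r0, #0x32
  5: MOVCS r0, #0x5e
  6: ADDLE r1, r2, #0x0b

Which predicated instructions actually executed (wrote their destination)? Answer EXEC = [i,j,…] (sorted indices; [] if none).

[0] flags=1000 → (cmp)
[1] flags=1000 NE?T → r1=0x11
[2] flags=1000 EQ?F → skip
[3] flags=0010 → (cmp)
[4] flags=0010 EQ?F → skip
[5] flags=0010 CS?T → r0=0x5e
[6] flags=0010 LE?F → skip

EXEC = [1,5]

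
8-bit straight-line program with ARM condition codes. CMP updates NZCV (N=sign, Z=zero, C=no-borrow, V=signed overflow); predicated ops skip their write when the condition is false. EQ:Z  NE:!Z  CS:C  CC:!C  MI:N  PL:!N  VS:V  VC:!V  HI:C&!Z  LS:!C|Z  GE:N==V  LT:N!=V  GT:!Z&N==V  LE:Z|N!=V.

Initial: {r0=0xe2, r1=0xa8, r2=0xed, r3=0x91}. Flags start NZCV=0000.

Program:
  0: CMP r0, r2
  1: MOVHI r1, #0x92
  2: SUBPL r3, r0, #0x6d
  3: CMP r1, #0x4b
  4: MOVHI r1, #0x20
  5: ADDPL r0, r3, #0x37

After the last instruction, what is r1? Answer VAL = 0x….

0: ✓ CMP  NZCV=1000
1: · MOVHI
2: · SUBPL
3: ✓ CMP  NZCV=0011
4: ✓ MOVHI  r1←0x20
5: ✓ ADDPL  r0←0xc8

VAL = 0x20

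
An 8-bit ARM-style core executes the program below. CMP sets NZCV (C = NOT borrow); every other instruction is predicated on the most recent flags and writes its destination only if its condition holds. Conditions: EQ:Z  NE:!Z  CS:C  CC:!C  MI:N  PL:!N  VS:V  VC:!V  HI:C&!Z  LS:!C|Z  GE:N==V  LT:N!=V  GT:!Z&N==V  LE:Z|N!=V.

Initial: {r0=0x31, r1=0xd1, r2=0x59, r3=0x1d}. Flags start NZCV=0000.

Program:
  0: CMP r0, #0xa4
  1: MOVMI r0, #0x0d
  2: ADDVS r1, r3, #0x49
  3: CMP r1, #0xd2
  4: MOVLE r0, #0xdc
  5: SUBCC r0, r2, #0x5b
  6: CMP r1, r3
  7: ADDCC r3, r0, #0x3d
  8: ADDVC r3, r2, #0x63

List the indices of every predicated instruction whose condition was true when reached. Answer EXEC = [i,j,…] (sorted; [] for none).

0: ✓ CMP  NZCV=1001
1: ✓ MOVMI  r0←0x0d
2: ✓ ADDVS  r1←0x66
3: ✓ CMP  NZCV=1001
4: · MOVLE
5: ✓ SUBCC  r0←0xfe
6: ✓ CMP  NZCV=0010
7: · ADDCC
8: ✓ ADDVC  r3←0xbc

EXEC = [1,2,5,8]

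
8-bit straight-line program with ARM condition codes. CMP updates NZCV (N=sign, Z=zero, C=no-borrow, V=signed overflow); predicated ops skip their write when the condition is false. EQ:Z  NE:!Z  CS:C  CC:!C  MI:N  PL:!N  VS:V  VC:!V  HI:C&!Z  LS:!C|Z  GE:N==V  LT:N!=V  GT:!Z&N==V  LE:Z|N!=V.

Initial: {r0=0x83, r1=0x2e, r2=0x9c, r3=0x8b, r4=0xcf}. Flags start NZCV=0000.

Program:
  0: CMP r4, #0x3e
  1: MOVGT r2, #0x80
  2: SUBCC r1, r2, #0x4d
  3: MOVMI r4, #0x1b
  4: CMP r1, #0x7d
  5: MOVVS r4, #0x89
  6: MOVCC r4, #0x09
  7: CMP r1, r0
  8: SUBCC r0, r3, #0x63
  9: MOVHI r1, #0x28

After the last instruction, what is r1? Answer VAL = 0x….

VAL = 0x2e

0: ✓ CMP  NZCV=1010
1: · MOVGT
2: · SUBCC
3: ✓ MOVMI  r4←0x1b
4: ✓ CMP  NZCV=1000
5: · MOVVS
6: ✓ MOVCC  r4←0x09
7: ✓ CMP  NZCV=1001
8: ✓ SUBCC  r0←0x28
9: · MOVHI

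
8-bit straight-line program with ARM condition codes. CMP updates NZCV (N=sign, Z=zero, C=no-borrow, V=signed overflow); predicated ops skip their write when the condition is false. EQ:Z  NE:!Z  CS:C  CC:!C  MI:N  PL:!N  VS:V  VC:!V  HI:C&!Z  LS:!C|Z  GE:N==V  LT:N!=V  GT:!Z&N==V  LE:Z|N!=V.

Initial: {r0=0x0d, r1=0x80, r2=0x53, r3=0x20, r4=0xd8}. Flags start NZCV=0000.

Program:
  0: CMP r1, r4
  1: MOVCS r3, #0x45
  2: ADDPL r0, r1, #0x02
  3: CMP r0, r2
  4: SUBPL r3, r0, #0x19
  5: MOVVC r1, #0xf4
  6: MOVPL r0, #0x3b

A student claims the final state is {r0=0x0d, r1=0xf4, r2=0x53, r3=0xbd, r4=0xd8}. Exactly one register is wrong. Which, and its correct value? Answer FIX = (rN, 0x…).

[0] flags=1000 → (cmp)
[1] flags=1000 CS?F → skip
[2] flags=1000 PL?F → skip
[3] flags=1000 → (cmp)
[4] flags=1000 PL?F → skip
[5] flags=1000 VC?T → r1=0xf4
[6] flags=1000 PL?F → skip

FIX = (r3, 0x20)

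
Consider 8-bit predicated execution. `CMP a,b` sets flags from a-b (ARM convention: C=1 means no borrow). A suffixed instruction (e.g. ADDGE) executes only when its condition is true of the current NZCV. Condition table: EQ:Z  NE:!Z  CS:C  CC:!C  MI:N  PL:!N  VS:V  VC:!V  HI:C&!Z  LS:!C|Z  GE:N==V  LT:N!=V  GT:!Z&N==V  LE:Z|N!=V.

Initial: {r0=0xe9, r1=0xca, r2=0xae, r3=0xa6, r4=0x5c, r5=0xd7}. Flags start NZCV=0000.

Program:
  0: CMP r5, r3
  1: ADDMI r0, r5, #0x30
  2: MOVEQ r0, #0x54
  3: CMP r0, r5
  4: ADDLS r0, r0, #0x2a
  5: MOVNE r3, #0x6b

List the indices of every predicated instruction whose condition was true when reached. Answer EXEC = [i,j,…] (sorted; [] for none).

EXEC = [5]

0: ✓ CMP  NZCV=0010
1: · ADDMI
2: · MOVEQ
3: ✓ CMP  NZCV=0010
4: · ADDLS
5: ✓ MOVNE  r3←0x6b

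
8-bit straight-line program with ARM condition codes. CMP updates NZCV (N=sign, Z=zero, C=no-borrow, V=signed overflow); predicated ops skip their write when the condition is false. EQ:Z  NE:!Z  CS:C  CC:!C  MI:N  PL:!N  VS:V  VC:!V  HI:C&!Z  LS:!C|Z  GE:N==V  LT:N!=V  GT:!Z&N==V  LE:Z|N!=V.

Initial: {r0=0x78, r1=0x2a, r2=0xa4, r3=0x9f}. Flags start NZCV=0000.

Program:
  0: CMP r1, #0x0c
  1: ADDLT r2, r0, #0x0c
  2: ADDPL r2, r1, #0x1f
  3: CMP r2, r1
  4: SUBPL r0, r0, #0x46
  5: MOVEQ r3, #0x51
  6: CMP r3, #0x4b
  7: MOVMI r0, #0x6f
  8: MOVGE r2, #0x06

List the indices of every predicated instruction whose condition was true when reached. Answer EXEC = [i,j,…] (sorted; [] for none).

[0] flags=0010 → (cmp)
[1] flags=0010 LT?F → skip
[2] flags=0010 PL?T → r2=0x49
[3] flags=0010 → (cmp)
[4] flags=0010 PL?T → r0=0x32
[5] flags=0010 EQ?F → skip
[6] flags=0011 → (cmp)
[7] flags=0011 MI?F → skip
[8] flags=0011 GE?F → skip

EXEC = [2,4]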